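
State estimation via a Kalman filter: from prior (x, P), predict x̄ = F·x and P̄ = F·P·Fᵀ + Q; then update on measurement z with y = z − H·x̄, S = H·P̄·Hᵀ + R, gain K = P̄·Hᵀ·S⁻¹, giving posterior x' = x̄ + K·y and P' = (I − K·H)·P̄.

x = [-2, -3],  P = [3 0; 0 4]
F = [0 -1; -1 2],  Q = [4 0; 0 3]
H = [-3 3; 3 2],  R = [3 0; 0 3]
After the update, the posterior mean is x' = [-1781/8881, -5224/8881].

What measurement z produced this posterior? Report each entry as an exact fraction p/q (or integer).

z = [-1, -2]

x̄ = F·x = [3, -4]
P̄ = F·P·Fᵀ + Q = [8 -8; -8 22]
S = H·P̄·Hᵀ + R = [417 36; 36 67]
K = P̄·Hᵀ·S⁻¹ = [-1168/8881 1688/8881; 1770/8881 1700/8881]
x' − x̄ = [-28424/8881, 30300/8881] = K·y
y = (KᵀK)⁻¹·Kᵀ·(x' − x̄) = [20, -3]
z = y + H·x̄ = [20, -3] + [-21, 1] = [-1, -2]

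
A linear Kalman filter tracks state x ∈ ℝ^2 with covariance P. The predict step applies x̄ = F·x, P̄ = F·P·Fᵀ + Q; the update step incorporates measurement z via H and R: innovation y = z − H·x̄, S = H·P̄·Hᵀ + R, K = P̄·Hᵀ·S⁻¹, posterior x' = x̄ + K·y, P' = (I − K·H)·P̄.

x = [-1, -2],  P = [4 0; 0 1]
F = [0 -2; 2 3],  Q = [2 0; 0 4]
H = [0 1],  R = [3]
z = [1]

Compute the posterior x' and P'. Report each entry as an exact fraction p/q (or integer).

x' = [37/16, 5/32]
P' = [39/8 -9/16; -9/16 87/32]

x̄ = F·x = [4, -8]
P̄ = F·P·Fᵀ + Q = [6 -6; -6 29]
y = z − H·x̄ = [9]
S = H·P̄·Hᵀ + R = [32]
K = P̄·Hᵀ·S⁻¹ = [-3/16; 29/32]
x' = x̄ + K·y = [37/16, 5/32]
P' = (I − K·H)·P̄ = [39/8 -9/16; -9/16 87/32]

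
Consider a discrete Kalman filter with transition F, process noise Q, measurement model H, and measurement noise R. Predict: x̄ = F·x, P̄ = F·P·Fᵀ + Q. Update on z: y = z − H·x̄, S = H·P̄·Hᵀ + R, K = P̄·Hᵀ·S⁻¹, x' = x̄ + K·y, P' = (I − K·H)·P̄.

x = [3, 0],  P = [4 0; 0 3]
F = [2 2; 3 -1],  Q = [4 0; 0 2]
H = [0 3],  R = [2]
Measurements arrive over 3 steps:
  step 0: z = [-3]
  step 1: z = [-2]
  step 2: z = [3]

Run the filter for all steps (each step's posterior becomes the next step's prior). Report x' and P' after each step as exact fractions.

step 0: x̄ = F·x = [6, 9]
step 0: P̄ = F·P·Fᵀ + Q = [32 18; 18 41]
step 0: y = z − H·x̄ = [-30]
step 0: S = H·P̄·Hᵀ + R = [371]
step 0: K = P̄·Hᵀ·S⁻¹ = [54/371; 123/371]
step 0: x' = x̄ + K·y = [606/371, -351/371]
step 0: P' = (I − K·H)·P̄ = [8956/371 36/371; 36/371 82/371]
step 1: x̄ = F·x = [510/371, 2169/371]
step 1: P̄ = F·P·Fᵀ + Q = [37924/371 53716/371; 53716/371 81212/371]
step 1: y = z − H·x̄ = [-7249/371]
step 1: S = H·P̄·Hᵀ + R = [731650/371]
step 1: K = P̄·Hᵀ·S⁻¹ = [80574/365825; 121818/365825]
step 1: x' = x̄ + K·y = [-1071456/365825, -241467/365825]
step 1: P' = (I − K·H)·P̄ = [2396788/365825 53716/365825; 53716/365825 81212/365825]
step 2: x̄ = F·x = [-2625846/365825, -2972901/365825]
step 2: P̄ = F·P·Fᵀ + Q = [11805028/365825 14433168/365825; 14433168/365825 22061658/365825]
step 2: y = z − H·x̄ = [10016178/365825]
step 2: S = H·P̄·Hᵀ + R = [199286572/365825]
step 2: K = P̄·Hᵀ·S⁻¹ = [10824876/49821643; 33092487/99643286]
step 2: x' = x̄ + K·y = [-61231674/49821643, 48152280/49821643]
step 2: P' = (I − K·H)·P̄ = [326478860/49821643 7216584/49821643; 7216584/49821643 11030829/49821643]

step 0: x' = [606/371, -351/371], P' = [8956/371 36/371; 36/371 82/371]
step 1: x' = [-1071456/365825, -241467/365825], P' = [2396788/365825 53716/365825; 53716/365825 81212/365825]
step 2: x' = [-61231674/49821643, 48152280/49821643], P' = [326478860/49821643 7216584/49821643; 7216584/49821643 11030829/49821643]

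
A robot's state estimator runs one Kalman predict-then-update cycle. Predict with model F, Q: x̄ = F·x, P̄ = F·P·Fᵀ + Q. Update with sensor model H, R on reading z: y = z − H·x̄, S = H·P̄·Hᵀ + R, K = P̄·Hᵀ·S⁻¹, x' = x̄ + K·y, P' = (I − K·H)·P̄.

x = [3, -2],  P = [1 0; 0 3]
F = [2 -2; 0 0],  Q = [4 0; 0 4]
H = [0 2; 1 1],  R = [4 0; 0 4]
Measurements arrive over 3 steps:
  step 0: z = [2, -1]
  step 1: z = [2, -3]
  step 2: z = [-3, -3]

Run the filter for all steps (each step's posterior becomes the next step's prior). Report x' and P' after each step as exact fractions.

step 0: x̄ = F·x = [10, 0]
step 0: P̄ = F·P·Fᵀ + Q = [20 0; 0 4]
step 0: y = z − H·x̄ = [2, -11]
step 0: S = H·P̄·Hᵀ + R = [20 8; 8 28]
step 0: K = P̄·Hᵀ·S⁻¹ = [-10/31 25/31; 12/31 1/31]
step 0: x' = x̄ + K·y = [15/31, 13/31]
step 0: P' = (I − K·H)·P̄ = [120/31 -20/31; -20/31 24/31]
step 1: x̄ = F·x = [4/31, 0]
step 1: P̄ = F·P·Fᵀ + Q = [860/31 0; 0 4]
step 1: y = z − H·x̄ = [2, -97/31]
step 1: S = H·P̄·Hᵀ + R = [20 8; 8 1108/31]
step 1: K = P̄·Hᵀ·S⁻¹ = [-430/1261 1075/1261; 492/1261 31/1261]
step 1: x' = x̄ + K·y = [-4061/1261, 887/1261]
step 1: P' = (I − K·H)·P̄ = [5160/1261 -860/1261; -860/1261 984/1261]
step 2: x̄ = F·x = [-9896/1261, 0]
step 2: P̄ = F·P·Fᵀ + Q = [36500/1261 0; 0 4]
step 2: y = z − H·x̄ = [-3, 6113/1261]
step 2: S = H·P̄·Hᵀ + R = [20 8; 8 46588/1261]
step 2: K = P̄·Hᵀ·S⁻¹ = [-18250/53191 45625/53191; 20772/53191 1261/53191]
step 2: x' = x̄ + K·y = [-141501/53191, -56203/53191]
step 2: P' = (I − K·H)·P̄ = [219000/53191 -36500/53191; -36500/53191 41544/53191]

step 0: x' = [15/31, 13/31], P' = [120/31 -20/31; -20/31 24/31]
step 1: x' = [-4061/1261, 887/1261], P' = [5160/1261 -860/1261; -860/1261 984/1261]
step 2: x' = [-141501/53191, -56203/53191], P' = [219000/53191 -36500/53191; -36500/53191 41544/53191]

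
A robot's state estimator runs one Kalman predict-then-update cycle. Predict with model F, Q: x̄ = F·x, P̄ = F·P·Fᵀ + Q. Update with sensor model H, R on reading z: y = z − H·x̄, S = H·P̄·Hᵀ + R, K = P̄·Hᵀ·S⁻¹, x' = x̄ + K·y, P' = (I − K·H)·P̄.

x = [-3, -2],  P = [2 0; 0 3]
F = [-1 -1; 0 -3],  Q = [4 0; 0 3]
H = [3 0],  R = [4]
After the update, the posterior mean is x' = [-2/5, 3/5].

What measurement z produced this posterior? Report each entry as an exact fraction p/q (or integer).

z = [-2]

x̄ = F·x = [5, 6]
P̄ = F·P·Fᵀ + Q = [9 9; 9 30]
S = H·P̄·Hᵀ + R = [85]
K = P̄·Hᵀ·S⁻¹ = [27/85; 27/85]
x' − x̄ = [-27/5, -27/5] = K·y
y = (KᵀK)⁻¹·Kᵀ·(x' − x̄) = [-17]
z = y + H·x̄ = [-17] + [15] = [-2]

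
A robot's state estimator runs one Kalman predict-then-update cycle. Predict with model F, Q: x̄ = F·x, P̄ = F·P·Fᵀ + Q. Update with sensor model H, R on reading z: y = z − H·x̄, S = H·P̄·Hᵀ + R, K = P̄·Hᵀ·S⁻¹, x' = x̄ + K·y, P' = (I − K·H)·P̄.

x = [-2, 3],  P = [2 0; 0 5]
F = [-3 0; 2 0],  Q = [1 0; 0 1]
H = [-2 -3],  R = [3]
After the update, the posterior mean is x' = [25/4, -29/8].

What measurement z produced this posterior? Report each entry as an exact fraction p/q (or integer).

x̄ = F·x = [6, -4]
P̄ = F·P·Fᵀ + Q = [19 -12; -12 9]
S = H·P̄·Hᵀ + R = [16]
K = P̄·Hᵀ·S⁻¹ = [-1/8; -3/16]
x' − x̄ = [1/4, 3/8] = K·y
y = (KᵀK)⁻¹·Kᵀ·(x' − x̄) = [-2]
z = y + H·x̄ = [-2] + [0] = [-2]

z = [-2]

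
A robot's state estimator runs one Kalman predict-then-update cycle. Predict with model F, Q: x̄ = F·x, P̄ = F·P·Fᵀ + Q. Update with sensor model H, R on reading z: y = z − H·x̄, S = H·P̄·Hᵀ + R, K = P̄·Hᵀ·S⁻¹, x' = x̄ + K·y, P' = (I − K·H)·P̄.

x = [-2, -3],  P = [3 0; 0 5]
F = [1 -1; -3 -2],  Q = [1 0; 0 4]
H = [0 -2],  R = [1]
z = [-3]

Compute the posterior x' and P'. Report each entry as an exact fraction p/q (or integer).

x̄ = F·x = [1, 12]
P̄ = F·P·Fᵀ + Q = [9 1; 1 51]
y = z − H·x̄ = [21]
S = H·P̄·Hᵀ + R = [205]
K = P̄·Hᵀ·S⁻¹ = [-2/205; -102/205]
x' = x̄ + K·y = [163/205, 318/205]
P' = (I − K·H)·P̄ = [1841/205 1/205; 1/205 51/205]

x' = [163/205, 318/205]
P' = [1841/205 1/205; 1/205 51/205]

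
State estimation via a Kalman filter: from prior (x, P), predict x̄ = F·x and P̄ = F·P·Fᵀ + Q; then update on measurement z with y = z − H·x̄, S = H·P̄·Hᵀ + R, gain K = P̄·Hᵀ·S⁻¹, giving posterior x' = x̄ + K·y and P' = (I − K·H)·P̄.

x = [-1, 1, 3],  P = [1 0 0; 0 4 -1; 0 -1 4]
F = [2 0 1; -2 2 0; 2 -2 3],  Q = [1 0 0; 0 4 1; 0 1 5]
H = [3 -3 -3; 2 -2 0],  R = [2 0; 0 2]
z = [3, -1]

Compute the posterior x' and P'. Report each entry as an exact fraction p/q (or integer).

x̄ = F·x = [1, 4, 5]
P̄ = F·P·Fᵀ + Q = [9 -6 18; -6 24 -25; 18 -25 73]
y = z − H·x̄ = [27, 5]
S = H·P̄·Hᵀ + R = [290 12; 12 182]
K = P̄·Hᵀ·S⁻¹ = [-999/26318 2202/13159; -1005/26318 -4305/13159; -4353/13159 6505/13159]
x' = x̄ + K·y = [21365/26318, 35087/26318, -19211/13159]
P' = (I − K·H)·P̄ = [95751/26318 91347/26318 2535/13159; 91347/26318 99957/26318 -3970/13159; 2535/13159 -3970/13159 9407/13159]

x' = [21365/26318, 35087/26318, -19211/13159]
P' = [95751/26318 91347/26318 2535/13159; 91347/26318 99957/26318 -3970/13159; 2535/13159 -3970/13159 9407/13159]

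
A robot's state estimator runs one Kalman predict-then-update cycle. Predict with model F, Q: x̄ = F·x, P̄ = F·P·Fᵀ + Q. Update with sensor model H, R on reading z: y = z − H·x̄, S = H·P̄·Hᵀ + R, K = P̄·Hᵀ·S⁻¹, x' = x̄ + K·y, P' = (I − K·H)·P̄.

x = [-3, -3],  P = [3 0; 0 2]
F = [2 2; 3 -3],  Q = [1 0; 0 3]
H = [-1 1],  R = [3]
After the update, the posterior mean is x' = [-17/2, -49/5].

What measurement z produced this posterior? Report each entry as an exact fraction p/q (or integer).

z = [-2]

x̄ = F·x = [-12, 0]
P̄ = F·P·Fᵀ + Q = [21 6; 6 48]
S = H·P̄·Hᵀ + R = [60]
K = P̄·Hᵀ·S⁻¹ = [-1/4; 7/10]
x' − x̄ = [7/2, -49/5] = K·y
y = (KᵀK)⁻¹·Kᵀ·(x' − x̄) = [-14]
z = y + H·x̄ = [-14] + [12] = [-2]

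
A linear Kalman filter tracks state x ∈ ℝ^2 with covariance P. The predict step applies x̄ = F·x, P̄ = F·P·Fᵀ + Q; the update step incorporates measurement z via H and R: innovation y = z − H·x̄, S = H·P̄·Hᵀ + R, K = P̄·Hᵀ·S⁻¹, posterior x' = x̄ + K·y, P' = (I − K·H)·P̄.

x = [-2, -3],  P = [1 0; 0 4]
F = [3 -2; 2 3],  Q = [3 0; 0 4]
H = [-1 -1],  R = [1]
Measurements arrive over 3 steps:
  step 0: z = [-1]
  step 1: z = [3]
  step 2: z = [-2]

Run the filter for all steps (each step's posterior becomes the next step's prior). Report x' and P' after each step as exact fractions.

step 0: x' = [140/37, -117/37], P' = [936/37 -926/37; -926/37 952/37]
step 1: x' = [-39651/7694, 8458/3847], P' = [274327/15388 -127799/7694; -127799/7694 63055/3847]
step 2: x' = [46358735/4677519, -1133247/141743], P' = [76253519/4677519 -2145688/141743; -2145688/141743 2121940/141743]

step 0: x̄ = F·x = [0, -13]
step 0: P̄ = F·P·Fᵀ + Q = [28 -18; -18 44]
step 0: y = z − H·x̄ = [-14]
step 0: S = H·P̄·Hᵀ + R = [37]
step 0: K = P̄·Hᵀ·S⁻¹ = [-10/37; -26/37]
step 0: x' = x̄ + K·y = [140/37, -117/37]
step 0: P' = (I − K·H)·P̄ = [936/37 -926/37; -926/37 952/37]
step 1: x̄ = F·x = [654/37, -71/37]
step 1: P̄ = F·P·Fᵀ + Q = [23455/37 -4726/37; -4726/37 1348/37]
step 1: y = z − H·x̄ = [694/37]
step 1: S = H·P̄·Hᵀ + R = [15388/37]
step 1: K = P̄·Hᵀ·S⁻¹ = [-18729/15388; 1689/7694]
step 1: x' = x̄ + K·y = [-39651/7694, 8458/3847]
step 1: P' = (I − K·H)·P̄ = [274327/15388 -127799/7694; -127799/7694 63055/3847]
step 2: x̄ = F·x = [-152785/7694, -14277/3847]
step 2: P̄ = F·P·Fᵀ + Q = [6591163/15388 -286337/3847; -286337/3847 90416/3847]
step 2: y = z − H·x̄ = [-196727/7694]
step 2: S = H·P̄·Hᵀ + R = [4677519/15388]
step 2: K = P̄·Hᵀ·S⁻¹ = [-5445815/4677519; 23748/141743]
step 2: x' = x̄ + K·y = [46358735/4677519, -1133247/141743]
step 2: P' = (I − K·H)·P̄ = [76253519/4677519 -2145688/141743; -2145688/141743 2121940/141743]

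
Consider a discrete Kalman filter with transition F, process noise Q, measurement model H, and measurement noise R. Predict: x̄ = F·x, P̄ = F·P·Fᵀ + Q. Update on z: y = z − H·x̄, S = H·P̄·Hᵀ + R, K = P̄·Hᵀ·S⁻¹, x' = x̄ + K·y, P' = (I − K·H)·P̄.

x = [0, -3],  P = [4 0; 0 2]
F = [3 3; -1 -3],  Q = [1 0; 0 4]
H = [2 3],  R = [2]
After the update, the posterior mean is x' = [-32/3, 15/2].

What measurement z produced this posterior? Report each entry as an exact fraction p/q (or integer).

x̄ = F·x = [-9, 9]
P̄ = F·P·Fᵀ + Q = [55 -30; -30 26]
S = H·P̄·Hᵀ + R = [96]
K = P̄·Hᵀ·S⁻¹ = [5/24; 3/16]
x' − x̄ = [-5/3, -3/2] = K·y
y = (KᵀK)⁻¹·Kᵀ·(x' − x̄) = [-8]
z = y + H·x̄ = [-8] + [9] = [1]

z = [1]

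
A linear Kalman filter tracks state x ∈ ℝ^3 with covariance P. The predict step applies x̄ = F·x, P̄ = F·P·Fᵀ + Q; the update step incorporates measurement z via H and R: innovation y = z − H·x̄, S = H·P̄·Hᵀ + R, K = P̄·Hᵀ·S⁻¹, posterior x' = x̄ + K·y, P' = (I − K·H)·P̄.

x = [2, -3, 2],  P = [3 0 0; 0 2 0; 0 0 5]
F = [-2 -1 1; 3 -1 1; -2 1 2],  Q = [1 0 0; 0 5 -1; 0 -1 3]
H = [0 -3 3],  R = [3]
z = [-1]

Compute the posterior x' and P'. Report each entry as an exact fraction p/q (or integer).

x' = [1566/295, 239/59, 1083/295]
P' = [3017/295 281/59 1436/295; 281/59 801/59 791/59; 1436/295 791/59 4003/295]

x̄ = F·x = [1, 11, -3]
P̄ = F·P·Fᵀ + Q = [20 -11 20; -11 39 -11; 20 -11 37]
y = z − H·x̄ = [41]
S = H·P̄·Hᵀ + R = [885]
K = P̄·Hᵀ·S⁻¹ = [31/295; -10/59; 48/295]
x' = x̄ + K·y = [1566/295, 239/59, 1083/295]
P' = (I − K·H)·P̄ = [3017/295 281/59 1436/295; 281/59 801/59 791/59; 1436/295 791/59 4003/295]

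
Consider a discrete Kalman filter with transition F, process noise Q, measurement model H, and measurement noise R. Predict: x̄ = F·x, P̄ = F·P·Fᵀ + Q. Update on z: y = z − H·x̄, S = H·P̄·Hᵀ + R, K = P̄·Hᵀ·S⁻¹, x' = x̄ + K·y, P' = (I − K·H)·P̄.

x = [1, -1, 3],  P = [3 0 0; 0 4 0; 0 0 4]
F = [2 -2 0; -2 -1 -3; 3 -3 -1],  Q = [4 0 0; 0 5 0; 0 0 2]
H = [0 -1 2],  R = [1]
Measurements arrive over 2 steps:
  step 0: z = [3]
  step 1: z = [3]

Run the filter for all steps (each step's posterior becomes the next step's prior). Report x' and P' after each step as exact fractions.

step 0: x̄ = F·x = [4, -10, 3]
step 0: P̄ = F·P·Fᵀ + Q = [32 -4 42; -4 57 6; 42 6 69]
step 0: y = z − H·x̄ = [-13]
step 0: S = H·P̄·Hᵀ + R = [310]
step 0: K = P̄·Hᵀ·S⁻¹ = [44/155; -9/62; 66/155]
step 0: x' = x̄ + K·y = [48/155, -503/62, -393/155]
step 0: P' = (I − K·H)·P̄ = [1088/155 272/31 702/155; 272/31 3129/62 780/31; 702/155 780/31 1983/155]
step 1: x̄ = F·x = [2611/155, 151/10, 8619/310]
step 1: P̄ = F·P·Fᵀ + Q = [25382/155 1071/5 43539/155; 1071/5 4391/10 3939/10; 43539/155 3939/10 154391/310]
step 1: y = z − H·x̄ = [-11627/310]
step 1: S = H·P̄·Hᵀ + R = [265559/310]
step 1: K = P̄·Hᵀ·S⁻¹ = [107754/265559; 108097/265559; 186673/265559]
step 1: x' = x̄ + K·y = [61702/37937, -6342/37937, 54565/37937]
step 1: P' = (I − K·H)·P̄ = [6031976/265559 19308918/265559 9708336/265559; 19308918/265559 78913533/265559 39510815/265559; 9708336/265559 39510815/265559 19848744/265559]

step 0: x' = [48/155, -503/62, -393/155], P' = [1088/155 272/31 702/155; 272/31 3129/62 780/31; 702/155 780/31 1983/155]
step 1: x' = [61702/37937, -6342/37937, 54565/37937], P' = [6031976/265559 19308918/265559 9708336/265559; 19308918/265559 78913533/265559 39510815/265559; 9708336/265559 39510815/265559 19848744/265559]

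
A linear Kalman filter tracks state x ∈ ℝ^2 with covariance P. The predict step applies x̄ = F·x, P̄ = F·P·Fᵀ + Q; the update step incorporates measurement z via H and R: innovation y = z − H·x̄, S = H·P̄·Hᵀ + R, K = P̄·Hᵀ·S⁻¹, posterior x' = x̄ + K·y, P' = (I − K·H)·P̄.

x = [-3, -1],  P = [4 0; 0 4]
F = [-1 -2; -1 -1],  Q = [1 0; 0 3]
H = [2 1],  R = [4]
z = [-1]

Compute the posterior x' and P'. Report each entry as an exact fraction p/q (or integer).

x̄ = F·x = [5, 4]
P̄ = F·P·Fᵀ + Q = [21 12; 12 11]
y = z − H·x̄ = [-15]
S = H·P̄·Hᵀ + R = [147]
K = P̄·Hᵀ·S⁻¹ = [18/49; 5/21]
x' = x̄ + K·y = [-25/49, 3/7]
P' = (I − K·H)·P̄ = [57/49 -6/7; -6/7 8/3]

x' = [-25/49, 3/7]
P' = [57/49 -6/7; -6/7 8/3]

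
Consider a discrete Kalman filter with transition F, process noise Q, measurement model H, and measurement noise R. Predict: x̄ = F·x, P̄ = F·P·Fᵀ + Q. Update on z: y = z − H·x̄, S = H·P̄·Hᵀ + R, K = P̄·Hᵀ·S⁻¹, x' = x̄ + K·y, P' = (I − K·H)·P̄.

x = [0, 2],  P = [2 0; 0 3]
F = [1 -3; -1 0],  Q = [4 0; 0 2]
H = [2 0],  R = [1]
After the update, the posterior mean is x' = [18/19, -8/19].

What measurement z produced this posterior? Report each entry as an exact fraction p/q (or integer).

z = [2]

x̄ = F·x = [-6, 0]
P̄ = F·P·Fᵀ + Q = [33 -2; -2 4]
S = H·P̄·Hᵀ + R = [133]
K = P̄·Hᵀ·S⁻¹ = [66/133; -4/133]
x' − x̄ = [132/19, -8/19] = K·y
y = (KᵀK)⁻¹·Kᵀ·(x' − x̄) = [14]
z = y + H·x̄ = [14] + [-12] = [2]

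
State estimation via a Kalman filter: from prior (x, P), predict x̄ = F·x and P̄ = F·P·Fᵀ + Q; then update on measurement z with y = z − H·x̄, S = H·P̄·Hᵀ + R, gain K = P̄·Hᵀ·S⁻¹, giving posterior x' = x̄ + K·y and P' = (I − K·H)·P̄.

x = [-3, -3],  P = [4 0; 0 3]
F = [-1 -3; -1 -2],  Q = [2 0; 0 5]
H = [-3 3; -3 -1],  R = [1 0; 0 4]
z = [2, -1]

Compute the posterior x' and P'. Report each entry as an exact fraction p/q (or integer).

x̄ = F·x = [12, 9]
P̄ = F·P·Fᵀ + Q = [33 22; 22 21]
y = z − H·x̄ = [11, 44]
S = H·P̄·Hᵀ + R = [91 102; 102 454]
K = P̄·Hᵀ·S⁻¹ = [-24/281 -139/562; 3756/15455 -7611/30910]
x' = x̄ + K·y = [50/281, 1179/1405]
P' = (I − K·H)·P̄ = [143/562 127/562; 127/562 9489/30910]

x' = [50/281, 1179/1405]
P' = [143/562 127/562; 127/562 9489/30910]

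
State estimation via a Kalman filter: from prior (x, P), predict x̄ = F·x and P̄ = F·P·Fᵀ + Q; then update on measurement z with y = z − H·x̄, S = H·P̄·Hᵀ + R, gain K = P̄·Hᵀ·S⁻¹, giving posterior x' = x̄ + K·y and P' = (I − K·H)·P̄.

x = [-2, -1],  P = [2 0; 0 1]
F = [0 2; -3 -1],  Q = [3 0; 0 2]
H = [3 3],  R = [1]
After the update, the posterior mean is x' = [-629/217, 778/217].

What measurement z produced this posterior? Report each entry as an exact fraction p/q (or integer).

x̄ = F·x = [-2, 7]
P̄ = F·P·Fᵀ + Q = [7 -2; -2 21]
S = H·P̄·Hᵀ + R = [217]
K = P̄·Hᵀ·S⁻¹ = [15/217; 57/217]
x' − x̄ = [-195/217, -741/217] = K·y
y = (KᵀK)⁻¹·Kᵀ·(x' − x̄) = [-13]
z = y + H·x̄ = [-13] + [15] = [2]

z = [2]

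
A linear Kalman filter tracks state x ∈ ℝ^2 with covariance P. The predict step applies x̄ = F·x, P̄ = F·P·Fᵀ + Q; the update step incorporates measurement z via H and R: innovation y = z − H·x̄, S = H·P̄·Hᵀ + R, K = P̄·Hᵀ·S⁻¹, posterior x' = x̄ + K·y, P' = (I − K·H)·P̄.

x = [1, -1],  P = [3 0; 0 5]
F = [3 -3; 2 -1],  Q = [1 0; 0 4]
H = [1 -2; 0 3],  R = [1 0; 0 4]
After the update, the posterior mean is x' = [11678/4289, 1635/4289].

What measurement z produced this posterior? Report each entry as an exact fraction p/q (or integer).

x̄ = F·x = [6, 3]
P̄ = F·P·Fᵀ + Q = [73 33; 33 21]
S = H·P̄·Hᵀ + R = [26 -27; -27 193]
K = P̄·Hᵀ·S⁻¹ = [4024/4289 2763/4289; -36/4289 1395/4289]
x' − x̄ = [-14056/4289, -11232/4289] = K·y
y = (KᵀK)⁻¹·Kᵀ·(x' − x̄) = [2, -8]
z = y + H·x̄ = [2, -8] + [0, 9] = [2, 1]

z = [2, 1]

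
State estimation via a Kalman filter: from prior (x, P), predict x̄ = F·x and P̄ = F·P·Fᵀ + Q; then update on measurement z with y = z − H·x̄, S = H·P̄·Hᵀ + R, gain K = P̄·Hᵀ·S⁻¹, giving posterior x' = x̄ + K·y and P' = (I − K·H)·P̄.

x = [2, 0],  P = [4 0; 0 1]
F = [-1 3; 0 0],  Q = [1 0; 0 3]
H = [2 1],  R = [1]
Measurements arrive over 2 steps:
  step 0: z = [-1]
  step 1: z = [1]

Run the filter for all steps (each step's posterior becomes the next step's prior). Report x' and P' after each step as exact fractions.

step 0: x' = [-3/5, 3/20], P' = [14/15 -7/5; -7/5 57/20]
step 1: x' = [2285/4438, -99/4438], P' = [2159/2219 -6477/4438; -6477/4438 6522/2219]

step 0: x̄ = F·x = [-2, 0]
step 0: P̄ = F·P·Fᵀ + Q = [14 0; 0 3]
step 0: y = z − H·x̄ = [3]
step 0: S = H·P̄·Hᵀ + R = [60]
step 0: K = P̄·Hᵀ·S⁻¹ = [7/15; 1/20]
step 0: x' = x̄ + K·y = [-3/5, 3/20]
step 0: P' = (I − K·H)·P̄ = [14/15 -7/5; -7/5 57/20]
step 1: x̄ = F·x = [21/20, 0]
step 1: P̄ = F·P·Fᵀ + Q = [2159/60 0; 0 3]
step 1: y = z − H·x̄ = [-11/10]
step 1: S = H·P̄·Hᵀ + R = [2219/15]
step 1: K = P̄·Hᵀ·S⁻¹ = [2159/4438; 45/2219]
step 1: x' = x̄ + K·y = [2285/4438, -99/4438]
step 1: P' = (I − K·H)·P̄ = [2159/2219 -6477/4438; -6477/4438 6522/2219]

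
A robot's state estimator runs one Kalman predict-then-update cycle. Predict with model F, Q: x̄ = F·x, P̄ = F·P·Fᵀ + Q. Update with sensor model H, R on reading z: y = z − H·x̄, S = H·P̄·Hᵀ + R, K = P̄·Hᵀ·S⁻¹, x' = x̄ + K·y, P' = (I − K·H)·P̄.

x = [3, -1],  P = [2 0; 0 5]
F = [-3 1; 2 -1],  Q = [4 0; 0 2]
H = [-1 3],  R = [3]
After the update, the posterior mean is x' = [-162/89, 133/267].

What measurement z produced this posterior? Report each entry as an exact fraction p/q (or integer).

z = [3]

x̄ = F·x = [-10, 7]
P̄ = F·P·Fᵀ + Q = [27 -17; -17 15]
S = H·P̄·Hᵀ + R = [267]
K = P̄·Hᵀ·S⁻¹ = [-26/89; 62/267]
x' − x̄ = [728/89, -1736/267] = K·y
y = (KᵀK)⁻¹·Kᵀ·(x' − x̄) = [-28]
z = y + H·x̄ = [-28] + [31] = [3]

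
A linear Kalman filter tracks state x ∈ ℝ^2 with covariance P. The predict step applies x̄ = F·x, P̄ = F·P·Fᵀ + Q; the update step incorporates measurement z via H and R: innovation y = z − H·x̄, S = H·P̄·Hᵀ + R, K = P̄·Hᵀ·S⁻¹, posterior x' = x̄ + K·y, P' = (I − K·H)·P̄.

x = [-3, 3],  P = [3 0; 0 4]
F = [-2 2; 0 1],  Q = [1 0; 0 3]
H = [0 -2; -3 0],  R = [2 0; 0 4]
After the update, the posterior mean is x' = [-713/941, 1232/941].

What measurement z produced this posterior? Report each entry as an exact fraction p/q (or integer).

z = [-3, 3]

x̄ = F·x = [12, 3]
P̄ = F·P·Fᵀ + Q = [29 8; 8 7]
S = H·P̄·Hᵀ + R = [30 48; 48 265]
K = P̄·Hᵀ·S⁻¹ = [-32/2823 -307/941; -1279/2823 -8/941]
x' − x̄ = [-12005/941, -1591/941] = K·y
y = (KᵀK)⁻¹·Kᵀ·(x' − x̄) = [3, 39]
z = y + H·x̄ = [3, 39] + [-6, -36] = [-3, 3]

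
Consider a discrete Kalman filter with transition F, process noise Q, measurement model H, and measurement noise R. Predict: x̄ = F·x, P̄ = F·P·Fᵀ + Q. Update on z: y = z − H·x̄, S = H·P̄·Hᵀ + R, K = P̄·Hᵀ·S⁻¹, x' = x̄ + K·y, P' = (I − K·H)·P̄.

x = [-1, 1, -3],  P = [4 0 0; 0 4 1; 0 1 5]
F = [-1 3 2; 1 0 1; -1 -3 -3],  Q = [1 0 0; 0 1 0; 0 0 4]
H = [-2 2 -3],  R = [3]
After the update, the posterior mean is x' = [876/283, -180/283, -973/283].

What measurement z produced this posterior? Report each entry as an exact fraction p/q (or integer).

z = [3]

x̄ = F·x = [-2, -4, 7]
P̄ = F·P·Fᵀ + Q = [73 9 -77; 9 10 -22; -77 -22 107]
S = H·P̄·Hᵀ + R = [566]
K = P̄·Hᵀ·S⁻¹ = [103/566; 34/283; -211/566]
x' − x̄ = [1442/283, 952/283, -2954/283] = K·y
y = (KᵀK)⁻¹·Kᵀ·(x' − x̄) = [28]
z = y + H·x̄ = [28] + [-25] = [3]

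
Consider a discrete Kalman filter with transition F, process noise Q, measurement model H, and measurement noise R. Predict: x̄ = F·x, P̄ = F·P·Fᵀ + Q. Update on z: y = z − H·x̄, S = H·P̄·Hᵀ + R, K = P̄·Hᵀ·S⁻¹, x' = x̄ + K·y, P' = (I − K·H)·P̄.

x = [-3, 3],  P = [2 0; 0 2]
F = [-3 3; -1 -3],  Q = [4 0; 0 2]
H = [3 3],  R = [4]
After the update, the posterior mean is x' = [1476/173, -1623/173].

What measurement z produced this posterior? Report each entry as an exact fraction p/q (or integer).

z = [-3]

x̄ = F·x = [18, -6]
P̄ = F·P·Fᵀ + Q = [40 -12; -12 22]
S = H·P̄·Hᵀ + R = [346]
K = P̄·Hᵀ·S⁻¹ = [42/173; 15/173]
x' − x̄ = [-1638/173, -585/173] = K·y
y = (KᵀK)⁻¹·Kᵀ·(x' − x̄) = [-39]
z = y + H·x̄ = [-39] + [36] = [-3]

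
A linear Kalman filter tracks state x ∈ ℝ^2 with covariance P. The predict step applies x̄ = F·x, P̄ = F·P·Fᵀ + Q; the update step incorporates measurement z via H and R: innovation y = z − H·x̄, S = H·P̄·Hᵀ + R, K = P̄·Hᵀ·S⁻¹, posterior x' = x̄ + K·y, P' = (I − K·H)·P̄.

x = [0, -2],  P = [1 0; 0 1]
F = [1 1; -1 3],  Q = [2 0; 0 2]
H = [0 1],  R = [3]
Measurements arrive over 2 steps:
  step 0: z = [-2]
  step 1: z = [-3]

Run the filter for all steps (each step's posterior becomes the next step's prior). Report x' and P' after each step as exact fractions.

step 0: x̄ = F·x = [-2, -6]
step 0: P̄ = F·P·Fᵀ + Q = [4 2; 2 12]
step 0: y = z − H·x̄ = [4]
step 0: S = H·P̄·Hᵀ + R = [15]
step 0: K = P̄·Hᵀ·S⁻¹ = [2/15; 4/5]
step 0: x' = x̄ + K·y = [-22/15, -14/5]
step 0: P' = (I − K·H)·P̄ = [56/15 2/5; 2/5 12/5]
step 1: x̄ = F·x = [-64/15, -104/15]
step 1: P̄ = F·P·Fᵀ + Q = [134/15 64/15; 64/15 374/15]
step 1: y = z − H·x̄ = [59/15]
step 1: S = H·P̄·Hᵀ + R = [419/15]
step 1: K = P̄·Hᵀ·S⁻¹ = [64/419; 374/419]
step 1: x' = x̄ + K·y = [-1536/419, -1434/419]
step 1: P' = (I − K·H)·P̄ = [3470/419 192/419; 192/419 1122/419]

step 0: x' = [-22/15, -14/5], P' = [56/15 2/5; 2/5 12/5]
step 1: x' = [-1536/419, -1434/419], P' = [3470/419 192/419; 192/419 1122/419]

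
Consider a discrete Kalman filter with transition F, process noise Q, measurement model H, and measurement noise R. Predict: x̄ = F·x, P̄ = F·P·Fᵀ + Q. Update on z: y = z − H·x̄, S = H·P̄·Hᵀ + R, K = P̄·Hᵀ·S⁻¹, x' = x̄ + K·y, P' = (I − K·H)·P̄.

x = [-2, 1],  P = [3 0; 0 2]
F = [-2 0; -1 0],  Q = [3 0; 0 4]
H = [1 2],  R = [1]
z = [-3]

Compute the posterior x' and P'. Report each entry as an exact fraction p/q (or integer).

x̄ = F·x = [4, 2]
P̄ = F·P·Fᵀ + Q = [15 6; 6 7]
y = z − H·x̄ = [-11]
S = H·P̄·Hᵀ + R = [68]
K = P̄·Hᵀ·S⁻¹ = [27/68; 5/17]
x' = x̄ + K·y = [-25/68, -21/17]
P' = (I − K·H)·P̄ = [291/68 -33/17; -33/17 19/17]

x' = [-25/68, -21/17]
P' = [291/68 -33/17; -33/17 19/17]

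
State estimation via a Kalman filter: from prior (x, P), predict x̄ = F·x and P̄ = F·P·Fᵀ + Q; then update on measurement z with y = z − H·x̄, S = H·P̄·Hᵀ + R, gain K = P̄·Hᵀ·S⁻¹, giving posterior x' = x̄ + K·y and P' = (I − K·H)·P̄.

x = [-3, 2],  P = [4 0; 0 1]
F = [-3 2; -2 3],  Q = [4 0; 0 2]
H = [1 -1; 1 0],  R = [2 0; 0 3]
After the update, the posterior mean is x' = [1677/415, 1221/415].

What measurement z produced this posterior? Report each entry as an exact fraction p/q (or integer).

x̄ = F·x = [13, 12]
P̄ = F·P·Fᵀ + Q = [44 30; 30 27]
S = H·P̄·Hᵀ + R = [13 14; 14 47]
K = P̄·Hᵀ·S⁻¹ = [42/415 376/415; -279/415 348/415]
x' − x̄ = [-3718/415, -3759/415] = K·y
y = (KᵀK)⁻¹·Kᵀ·(x' − x̄) = [1, -10]
z = y + H·x̄ = [1, -10] + [1, 13] = [2, 3]

z = [2, 3]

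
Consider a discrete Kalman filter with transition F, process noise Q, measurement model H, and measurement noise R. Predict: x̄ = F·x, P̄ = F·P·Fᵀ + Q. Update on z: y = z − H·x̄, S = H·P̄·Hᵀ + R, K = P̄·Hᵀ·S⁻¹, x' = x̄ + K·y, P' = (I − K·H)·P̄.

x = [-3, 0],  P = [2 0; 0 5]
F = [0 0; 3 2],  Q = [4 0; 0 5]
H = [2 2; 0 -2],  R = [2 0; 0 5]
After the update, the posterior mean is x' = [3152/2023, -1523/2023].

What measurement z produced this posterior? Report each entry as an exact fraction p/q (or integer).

z = [2, 2]

x̄ = F·x = [0, -9]
P̄ = F·P·Fᵀ + Q = [4 0; 0 43]
S = H·P̄·Hᵀ + R = [190 -172; -172 177]
K = P̄·Hᵀ·S⁻¹ = [708/2023 688/2023; 215/2023 -774/2023]
x' − x̄ = [3152/2023, 16684/2023] = K·y
y = (KᵀK)⁻¹·Kᵀ·(x' − x̄) = [20, -16]
z = y + H·x̄ = [20, -16] + [-18, 18] = [2, 2]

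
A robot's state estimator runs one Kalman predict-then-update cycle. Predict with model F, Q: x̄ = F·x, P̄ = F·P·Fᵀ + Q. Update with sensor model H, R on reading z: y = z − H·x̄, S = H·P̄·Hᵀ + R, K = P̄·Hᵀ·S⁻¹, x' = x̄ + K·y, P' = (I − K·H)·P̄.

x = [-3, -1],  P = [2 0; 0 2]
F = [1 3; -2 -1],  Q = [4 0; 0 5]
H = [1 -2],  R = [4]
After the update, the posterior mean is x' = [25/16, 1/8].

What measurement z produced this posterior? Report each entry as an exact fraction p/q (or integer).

z = [2]

x̄ = F·x = [-6, 7]
P̄ = F·P·Fᵀ + Q = [24 -10; -10 15]
S = H·P̄·Hᵀ + R = [128]
K = P̄·Hᵀ·S⁻¹ = [11/32; -5/16]
x' − x̄ = [121/16, -55/8] = K·y
y = (KᵀK)⁻¹·Kᵀ·(x' − x̄) = [22]
z = y + H·x̄ = [22] + [-20] = [2]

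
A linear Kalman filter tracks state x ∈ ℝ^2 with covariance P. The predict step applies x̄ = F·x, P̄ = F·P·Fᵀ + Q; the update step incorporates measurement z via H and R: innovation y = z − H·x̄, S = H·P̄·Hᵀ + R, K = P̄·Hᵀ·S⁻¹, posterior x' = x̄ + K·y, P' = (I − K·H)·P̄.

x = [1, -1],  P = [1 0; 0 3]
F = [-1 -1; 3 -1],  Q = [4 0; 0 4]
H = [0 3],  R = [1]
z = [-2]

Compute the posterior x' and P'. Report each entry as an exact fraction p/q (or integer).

x' = [0, -92/145]
P' = [8 0; 0 16/145]

x̄ = F·x = [0, 4]
P̄ = F·P·Fᵀ + Q = [8 0; 0 16]
y = z − H·x̄ = [-14]
S = H·P̄·Hᵀ + R = [145]
K = P̄·Hᵀ·S⁻¹ = [0; 48/145]
x' = x̄ + K·y = [0, -92/145]
P' = (I − K·H)·P̄ = [8 0; 0 16/145]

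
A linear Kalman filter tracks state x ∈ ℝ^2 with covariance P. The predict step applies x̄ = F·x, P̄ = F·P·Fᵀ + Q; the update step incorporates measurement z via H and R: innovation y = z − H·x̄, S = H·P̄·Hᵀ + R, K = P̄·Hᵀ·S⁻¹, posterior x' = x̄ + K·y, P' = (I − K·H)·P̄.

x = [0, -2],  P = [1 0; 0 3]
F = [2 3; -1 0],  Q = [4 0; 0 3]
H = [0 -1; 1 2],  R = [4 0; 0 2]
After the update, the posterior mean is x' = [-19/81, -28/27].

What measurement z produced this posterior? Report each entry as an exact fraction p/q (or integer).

x̄ = F·x = [-6, 0]
P̄ = F·P·Fᵀ + Q = [35 -2; -2 4]
S = H·P̄·Hᵀ + R = [8 -6; -6 45]
K = P̄·Hᵀ·S⁻¹ = [23/27 65/81; -4/9 2/27]
x' − x̄ = [467/81, -28/27] = K·y
y = (KᵀK)⁻¹·Kᵀ·(x' − x̄) = [3, 4]
z = y + H·x̄ = [3, 4] + [0, -6] = [3, -2]

z = [3, -2]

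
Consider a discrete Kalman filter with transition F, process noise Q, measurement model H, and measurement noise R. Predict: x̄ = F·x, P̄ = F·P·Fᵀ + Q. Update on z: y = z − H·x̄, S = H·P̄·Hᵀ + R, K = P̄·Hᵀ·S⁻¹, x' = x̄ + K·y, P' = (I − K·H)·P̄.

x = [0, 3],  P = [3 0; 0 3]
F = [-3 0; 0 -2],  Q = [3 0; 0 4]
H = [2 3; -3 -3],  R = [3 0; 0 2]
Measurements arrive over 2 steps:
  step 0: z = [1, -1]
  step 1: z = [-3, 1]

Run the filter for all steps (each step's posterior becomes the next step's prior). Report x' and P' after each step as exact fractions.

step 0: x' = [1235/1016, -97/127], P' = [1815/508 -390/127; -390/127 352/127]
step 1: x' = [421680/371887, -583198/371887], P' = [1490298/371887 -1279356/371887; -1279356/371887 1146668/371887]

step 0: x̄ = F·x = [0, -6]
step 0: P̄ = F·P·Fᵀ + Q = [30 0; 0 16]
step 0: y = z − H·x̄ = [19, -19]
step 0: S = H·P̄·Hᵀ + R = [267 -324; -324 416]
step 0: K = P̄·Hᵀ·S⁻¹ = [-175/254 -765/1016; 92/127 57/127]
step 0: x' = x̄ + K·y = [1235/1016, -97/127]
step 0: P' = (I − K·H)·P̄ = [1815/508 -390/127; -390/127 352/127]
step 1: x̄ = F·x = [-3705/1016, 194/127]
step 1: P̄ = F·P·Fᵀ + Q = [17859/508 -2340/127; -2340/127 1916/127]
step 1: y = z − H·x̄ = [-147/508, -5443/1016]
step 1: S = H·P̄·Hᵀ + R = [7404/127 -17865/254; -17865/254 62243/508]
step 1: K = P̄·Hᵀ·S⁻¹ = [-285824/371887 -316413/371887; 293764/371887 199032/371887]
step 1: x' = x̄ + K·y = [421680/371887, -583198/371887]
step 1: P' = (I − K·H)·P̄ = [1490298/371887 -1279356/371887; -1279356/371887 1146668/371887]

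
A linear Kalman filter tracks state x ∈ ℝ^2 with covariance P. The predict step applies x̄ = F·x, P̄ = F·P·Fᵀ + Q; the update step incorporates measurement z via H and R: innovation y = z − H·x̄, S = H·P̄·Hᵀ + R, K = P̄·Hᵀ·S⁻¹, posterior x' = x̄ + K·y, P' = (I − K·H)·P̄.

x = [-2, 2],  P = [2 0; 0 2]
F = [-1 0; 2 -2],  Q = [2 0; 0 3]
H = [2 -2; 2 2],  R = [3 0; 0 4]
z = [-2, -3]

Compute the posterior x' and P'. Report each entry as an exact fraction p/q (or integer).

x' = [-302/283, -803/2264]
P' = [108/283 12/283; 12/283 477/1132]

x̄ = F·x = [2, -8]
P̄ = F·P·Fᵀ + Q = [4 -4; -4 19]
y = z − H·x̄ = [-22, 9]
S = H·P̄·Hᵀ + R = [127 -60; -60 64]
K = P̄·Hᵀ·S⁻¹ = [64/283 60/283; -143/566 525/2264]
x' = x̄ + K·y = [-302/283, -803/2264]
P' = (I − K·H)·P̄ = [108/283 12/283; 12/283 477/1132]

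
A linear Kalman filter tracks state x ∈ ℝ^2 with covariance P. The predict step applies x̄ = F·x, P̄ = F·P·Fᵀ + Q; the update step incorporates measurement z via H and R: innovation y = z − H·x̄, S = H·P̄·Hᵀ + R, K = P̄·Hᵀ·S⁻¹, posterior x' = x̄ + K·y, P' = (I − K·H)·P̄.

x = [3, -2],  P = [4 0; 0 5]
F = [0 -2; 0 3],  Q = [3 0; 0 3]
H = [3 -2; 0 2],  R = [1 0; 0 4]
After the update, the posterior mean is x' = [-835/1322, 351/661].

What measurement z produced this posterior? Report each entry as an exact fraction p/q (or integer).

z = [-3, 1]

x̄ = F·x = [4, -6]
P̄ = F·P·Fᵀ + Q = [23 -30; -30 48]
S = H·P̄·Hᵀ + R = [760 -372; -372 196]
K = P̄·Hᵀ·S⁻¹ = [741/2644 597/2644; -93/1322 471/1322]
x' − x̄ = [-6123/1322, 4317/661] = K·y
y = (KᵀK)⁻¹·Kᵀ·(x' − x̄) = [-27, 13]
z = y + H·x̄ = [-27, 13] + [24, -12] = [-3, 1]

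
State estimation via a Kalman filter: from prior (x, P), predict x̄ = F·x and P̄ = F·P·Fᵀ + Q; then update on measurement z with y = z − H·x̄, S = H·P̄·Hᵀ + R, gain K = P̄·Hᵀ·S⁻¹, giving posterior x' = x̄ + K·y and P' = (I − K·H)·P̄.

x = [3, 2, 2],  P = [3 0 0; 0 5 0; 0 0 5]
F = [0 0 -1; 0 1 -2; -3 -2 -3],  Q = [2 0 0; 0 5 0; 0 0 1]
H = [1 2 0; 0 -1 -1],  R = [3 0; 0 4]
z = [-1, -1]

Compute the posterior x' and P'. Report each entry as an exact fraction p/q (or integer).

x' = [128/2553, -766/2553, 827/2553]
P' = [30112/12765 -2596/2553 3296/2553; -2596/2553 2930/2553 -3130/2553; 3296/2553 -3130/2553 12998/2553]

x̄ = F·x = [-2, -2, -19]
P̄ = F·P·Fᵀ + Q = [7 10 15; 10 30 20; 15 20 93]
y = z − H·x̄ = [5, -22]
S = H·P̄·Hᵀ + R = [170 -125; -125 167]
K = P̄·Hᵀ·S⁻¹ = [1384/12765 -175/2553; 1088/2553 50/2553; -988/2553 -2467/2553]
x' = x̄ + K·y = [128/2553, -766/2553, 827/2553]
P' = (I − K·H)·P̄ = [30112/12765 -2596/2553 3296/2553; -2596/2553 2930/2553 -3130/2553; 3296/2553 -3130/2553 12998/2553]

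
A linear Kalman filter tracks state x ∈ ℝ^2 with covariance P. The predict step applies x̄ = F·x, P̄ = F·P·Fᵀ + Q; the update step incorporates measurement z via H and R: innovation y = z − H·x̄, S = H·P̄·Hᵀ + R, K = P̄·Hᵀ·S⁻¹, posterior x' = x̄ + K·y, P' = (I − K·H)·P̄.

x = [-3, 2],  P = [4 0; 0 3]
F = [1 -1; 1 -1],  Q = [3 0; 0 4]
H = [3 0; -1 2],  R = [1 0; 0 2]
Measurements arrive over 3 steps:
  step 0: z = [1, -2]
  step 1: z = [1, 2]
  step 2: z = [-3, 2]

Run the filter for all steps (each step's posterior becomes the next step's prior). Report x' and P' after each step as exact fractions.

step 0: x' = [166/601, -2153/2404], P' = [66/601 34/601; 34/601 1181/2404]
step 1: x' = [183516/512237, 1793065/1536711], P' = [55002/512237 25488/512237; 25488/512237 725699/1536711]
step 2: x' = [-35128802/34966073, 50631969/139864292], P' = [26278926/244762511 12171374/244762511; 12171374/244762511 462263691/979050044]

step 0: x̄ = F·x = [-5, -5]
step 0: P̄ = F·P·Fᵀ + Q = [10 7; 7 11]
step 0: y = z − H·x̄ = [16, 3]
step 0: S = H·P̄·Hᵀ + R = [91 12; 12 28]
step 0: K = P̄·Hᵀ·S⁻¹ = [198/601 1/601; 102/601 1113/2404]
step 0: x' = x̄ + K·y = [166/601, -2153/2404]
step 0: P' = (I − K·H)·P̄ = [66/601 34/601; 34/601 1181/2404]
step 1: x̄ = F·x = [2817/2404, 2817/2404]
step 1: P̄ = F·P·Fᵀ + Q = [8385/2404 1173/2404; 1173/2404 10789/2404]
step 1: y = z − H·x̄ = [-6047/2404, 1991/2404]
step 1: S = H·P̄·Hᵀ + R = [77869/2404 -18117/2404; -18117/2404 51657/2404]
step 1: K = P̄·Hᵀ·S⁻¹ = [165006/512237 -183/46567; 76464/512237 62497/139701]
step 1: x' = x̄ + K·y = [183516/512237, 1793065/1536711]
step 1: P' = (I − K·H)·P̄ = [55002/512237 25488/512237; 25488/512237 725699/1536711]
step 2: x̄ = F·x = [-1242517/1536711, -1242517/1536711]
step 2: P̄ = F·P·Fᵀ + Q = [5347910/1536711 737777/1536711; 737777/1536711 6884621/1536711]
step 2: y = z − H·x̄ = [-294194/512237, 4315939/1536711]
step 2: S = H·P̄·Hᵀ + R = [16555967/512237 -3872356/512237; -3872356/512237 33008708/1536711]
step 2: K = P̄·Hᵀ·S⁻¹ = [78836778/244762511 -968089/244762511; 36514122/244762511 437920943/979050044]
step 2: x' = x̄ + K·y = [-35128802/34966073, 50631969/139864292]
step 2: P' = (I − K·H)·P̄ = [26278926/244762511 12171374/244762511; 12171374/244762511 462263691/979050044]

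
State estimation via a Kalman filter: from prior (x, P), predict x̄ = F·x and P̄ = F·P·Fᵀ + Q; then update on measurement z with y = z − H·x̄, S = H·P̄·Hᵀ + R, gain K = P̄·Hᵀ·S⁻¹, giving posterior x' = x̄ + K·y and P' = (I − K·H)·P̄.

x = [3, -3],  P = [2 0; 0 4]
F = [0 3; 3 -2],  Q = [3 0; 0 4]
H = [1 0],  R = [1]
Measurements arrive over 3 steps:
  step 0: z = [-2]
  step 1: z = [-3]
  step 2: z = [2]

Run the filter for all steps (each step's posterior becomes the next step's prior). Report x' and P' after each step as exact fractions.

step 0: x' = [-87/40, 54/5], P' = [39/40 -3/5; -3/5 118/5]
step 1: x' = [-3069/1082, -17649/4328], P' = [1077/1082 -735/1082; -735/1082 62835/4328]
step 2: x' = [1104051/582827, -5948865/582827], P' = [578499/582827 -403470/582827; -403470/582827 17074447/1165654]

step 0: x̄ = F·x = [-9, 15]
step 0: P̄ = F·P·Fᵀ + Q = [39 -24; -24 38]
step 0: y = z − H·x̄ = [7]
step 0: S = H·P̄·Hᵀ + R = [40]
step 0: K = P̄·Hᵀ·S⁻¹ = [39/40; -3/5]
step 0: x' = x̄ + K·y = [-87/40, 54/5]
step 0: P' = (I − K·H)·P̄ = [39/40 -3/5; -3/5 118/5]
step 1: x̄ = F·x = [162/5, -225/8]
step 1: P̄ = F·P·Fᵀ + Q = [1077/5 -147; -147 915/8]
step 1: y = z − H·x̄ = [-177/5]
step 1: S = H·P̄·Hᵀ + R = [1082/5]
step 1: K = P̄·Hᵀ·S⁻¹ = [1077/1082; -735/1082]
step 1: x' = x̄ + K·y = [-3069/1082, -17649/4328]
step 1: P' = (I − K·H)·P̄ = [1077/1082 -735/1082; -735/1082 62835/4328]
step 2: x̄ = F·x = [-52947/4328, -765/2164]
step 2: P̄ = F·P·Fᵀ + Q = [578499/4328 -201735/2164; -201735/2164 42838/541]
step 2: y = z − H·x̄ = [61603/4328]
step 2: S = H·P̄·Hᵀ + R = [582827/4328]
step 2: K = P̄·Hᵀ·S⁻¹ = [578499/582827; -403470/582827]
step 2: x' = x̄ + K·y = [1104051/582827, -5948865/582827]
step 2: P' = (I − K·H)·P̄ = [578499/582827 -403470/582827; -403470/582827 17074447/1165654]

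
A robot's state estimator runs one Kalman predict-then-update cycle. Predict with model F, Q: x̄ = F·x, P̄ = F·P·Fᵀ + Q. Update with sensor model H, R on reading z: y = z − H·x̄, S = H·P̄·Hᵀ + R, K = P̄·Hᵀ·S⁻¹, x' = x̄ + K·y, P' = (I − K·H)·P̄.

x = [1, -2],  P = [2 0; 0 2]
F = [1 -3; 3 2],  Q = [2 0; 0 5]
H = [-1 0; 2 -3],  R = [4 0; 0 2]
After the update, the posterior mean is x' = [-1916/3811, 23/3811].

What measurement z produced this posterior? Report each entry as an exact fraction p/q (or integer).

x̄ = F·x = [7, -1]
P̄ = F·P·Fᵀ + Q = [22 -6; -6 31]
S = H·P̄·Hᵀ + R = [26 -62; -62 441]
K = P̄·Hᵀ·S⁻¹ = [-2929/3811 124/3811; -1932/3811 -1179/3811]
x' − x̄ = [-28593/3811, 3834/3811] = K·y
y = (KᵀK)⁻¹·Kᵀ·(x' − x̄) = [9, -18]
z = y + H·x̄ = [9, -18] + [-7, 17] = [2, -1]

z = [2, -1]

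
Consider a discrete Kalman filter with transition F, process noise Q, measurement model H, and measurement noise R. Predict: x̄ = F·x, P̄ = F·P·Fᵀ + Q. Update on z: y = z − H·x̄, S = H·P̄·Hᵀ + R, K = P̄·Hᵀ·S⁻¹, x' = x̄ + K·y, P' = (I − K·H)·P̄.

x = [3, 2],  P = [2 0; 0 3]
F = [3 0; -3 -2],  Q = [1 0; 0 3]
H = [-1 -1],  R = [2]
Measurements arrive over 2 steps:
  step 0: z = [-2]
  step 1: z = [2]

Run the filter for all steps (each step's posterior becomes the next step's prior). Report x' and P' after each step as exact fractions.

step 0: x' = [28/3, -8], P' = [341/18 -113/6; -113/6 41/2]
step 1: x' = [103/22, -69/11], P' = [262/11 -467/22; -467/22 453/22]

step 0: x̄ = F·x = [9, -13]
step 0: P̄ = F·P·Fᵀ + Q = [19 -18; -18 33]
step 0: y = z − H·x̄ = [-6]
step 0: S = H·P̄·Hᵀ + R = [18]
step 0: K = P̄·Hᵀ·S⁻¹ = [-1/18; -5/6]
step 0: x' = x̄ + K·y = [28/3, -8]
step 0: P' = (I − K·H)·P̄ = [341/18 -113/6; -113/6 41/2]
step 1: x̄ = F·x = [28, -12]
step 1: P̄ = F·P·Fᵀ + Q = [343/2 -115/2; -115/2 59/2]
step 1: y = z − H·x̄ = [18]
step 1: S = H·P̄·Hᵀ + R = [88]
step 1: K = P̄·Hᵀ·S⁻¹ = [-57/44; 7/22]
step 1: x' = x̄ + K·y = [103/22, -69/11]
step 1: P' = (I − K·H)·P̄ = [262/11 -467/22; -467/22 453/22]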